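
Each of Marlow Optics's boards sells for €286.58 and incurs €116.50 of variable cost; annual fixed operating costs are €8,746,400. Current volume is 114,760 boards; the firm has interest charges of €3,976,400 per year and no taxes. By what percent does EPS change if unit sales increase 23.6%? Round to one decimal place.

+67.8%

Total contribution margin = 114,760 × €170.08 = €19,518,380.80.
Subtracting fixed costs: EBIT = €19,518,380.80 − €8,746,400 = €10,771,980.80.
After interest of €3,976,400.00, pre-tax earnings = €6,795,580.80.
DCL = total CM / (EBIT − I) = €19,518,380.80 / €6,795,580.80 = 2.8722.
%ΔEPS = DCL × %ΔSales = 2.8722 × +23.6% = +67.8%.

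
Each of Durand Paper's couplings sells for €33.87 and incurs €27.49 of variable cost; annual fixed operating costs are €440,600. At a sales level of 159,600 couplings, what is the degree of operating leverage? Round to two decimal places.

At 159,600 units, contribution = 159,600 × €6.38 = €1,018,248.00.
Subtracting fixed costs: EBIT = €1,018,248.00 − €440,600 = €577,648.00.
So DOL = total CM / EBIT = €1,018,248.00 / €577,648.00 = 1.7627.

1.76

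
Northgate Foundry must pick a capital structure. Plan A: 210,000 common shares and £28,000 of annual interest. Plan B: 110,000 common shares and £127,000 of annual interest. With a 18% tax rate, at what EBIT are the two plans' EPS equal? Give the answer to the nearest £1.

£235,900

Set EPS_A = EPS_B: (EBIT − £28,000)(1 − 0.18) ÷ 210,000 = (EBIT − £127,000)(1 − 0.18) ÷ 110,000.
Cancelling (1 − t) and cross-multiplying: 110,000·(EBIT − 28,000) = 210,000·(EBIT − 127,000).
Solving, EBIT = (127,000·210,000 − 28,000·110,000) / (210,000 − 110,000) = 23,590,000,000 / 100,000 = 235,900.00.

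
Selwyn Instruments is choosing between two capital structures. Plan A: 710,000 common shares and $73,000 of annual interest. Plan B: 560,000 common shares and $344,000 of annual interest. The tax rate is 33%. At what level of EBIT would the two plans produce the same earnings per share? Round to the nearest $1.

At indifference, (EBIT − 73,000)(1 − t)/710,000 = (EBIT − 344,000)(1 − t)/560,000.
Cancelling (1 − t) and cross-multiplying: 560,000·(EBIT − 73,000) = 710,000·(EBIT − 344,000).
EBIT × (710,000 − 560,000) = 344,000 × 710,000 − 73,000 × 560,000 = 203,360,000,000, so EBIT = 203,360,000,000 ÷ 150,000 = 1,355,733.33.

$1,355,733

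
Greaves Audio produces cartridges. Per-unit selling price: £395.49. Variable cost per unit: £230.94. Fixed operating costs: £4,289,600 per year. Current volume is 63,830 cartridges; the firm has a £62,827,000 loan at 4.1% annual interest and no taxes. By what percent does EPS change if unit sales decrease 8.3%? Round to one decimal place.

Contribution at this volume is 63,830 × £164.55 = £10,503,226.50.
EBIT = £10,503,226.50 − £4,289,600 = £6,213,626.50.
Interest = £2,575,907.00, so EBIT − I = £3,637,719.50.
DCL = total CM / (EBIT − I) = £10,503,226.50 / £3,637,719.50 = 2.8873.
%ΔEPS = DCL × %ΔSales = 2.8873 × -8.3% = -24.0%.

-24.0%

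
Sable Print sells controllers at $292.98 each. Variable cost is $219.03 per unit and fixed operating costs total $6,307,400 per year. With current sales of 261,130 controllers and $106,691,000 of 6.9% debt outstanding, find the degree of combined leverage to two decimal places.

Contribution at this volume is 261,130 × $73.95 = $19,310,563.50.
Subtracting fixed costs: EBIT = $19,310,563.50 − $6,307,400 = $13,003,163.50. Interest = $7,361,679.00, so EBIT − I = $5,641,484.50.
Degree of total leverage = total CM / (EBIT − interest) = $19,310,563.50 / $5,641,484.50 = 3.4230.

3.42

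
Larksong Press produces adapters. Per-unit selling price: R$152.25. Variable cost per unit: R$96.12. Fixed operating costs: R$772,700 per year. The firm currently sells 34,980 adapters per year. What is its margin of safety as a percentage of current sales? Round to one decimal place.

Unit CM = price − variable cost = R$152.25 − R$96.12 = R$56.13. Break-even units = R$772,700 ÷ R$56.13 = 13,766.26; break-even revenue = 13,766.26 × R$152.25 = R$2,095,912.61.
Actual sales revenue = 34,980 × R$152.25 = R$5,325,705.00.
Margin of safety = (R$5,325,705.00 − R$2,095,912.61) ÷ R$5,325,705.00 = 60.6%.

60.6%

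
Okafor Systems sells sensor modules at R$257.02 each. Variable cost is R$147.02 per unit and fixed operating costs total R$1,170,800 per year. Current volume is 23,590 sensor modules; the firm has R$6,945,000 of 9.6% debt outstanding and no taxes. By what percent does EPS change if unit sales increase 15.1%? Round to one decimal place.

+51.7%

Total contribution margin = 23,590 × R$110.00 = R$2,594,900.00.
Operating income = contribution − fixed costs = R$2,594,900.00 − R$1,170,800 = R$1,424,100.00.
After interest of R$666,720.00, pre-tax earnings = R$757,380.00.
DCL = total CM / (EBIT − I) = R$2,594,900.00 / R$757,380.00 = 3.4262.
EPS therefore changes by 3.4262 × (+15.1%) = +51.7%.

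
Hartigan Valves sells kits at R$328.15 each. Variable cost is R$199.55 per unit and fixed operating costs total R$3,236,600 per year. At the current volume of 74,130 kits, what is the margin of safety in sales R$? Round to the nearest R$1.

Contribution margin per unit = R$328.15 − R$199.55 = R$128.60. Break-even units = R$3,236,600 ÷ R$128.60 = 25,167.96; break-even revenue = 25,167.96 × R$328.15 = R$8,258,866.95.
Actual sales revenue = 74,130 × R$328.15 = R$24,325,759.50.
Margin of safety = R$24,325,759.50 − R$8,258,866.95 = R$16,066,893.

R$16,066,893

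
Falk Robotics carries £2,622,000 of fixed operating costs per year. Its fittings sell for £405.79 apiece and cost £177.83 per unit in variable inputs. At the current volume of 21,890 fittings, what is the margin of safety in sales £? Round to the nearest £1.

Contribution margin per unit = £405.79 − £177.83 = £227.96. Break-even units = £2,622,000 ÷ £227.96 = 11,502.02; break-even revenue = 11,502.02 × £405.79 = £4,667,403.84.
Actual sales revenue = 21,890 × £405.79 = £8,882,743.10.
Margin of safety = £8,882,743.10 − £4,667,403.84 = £4,215,339.

£4,215,339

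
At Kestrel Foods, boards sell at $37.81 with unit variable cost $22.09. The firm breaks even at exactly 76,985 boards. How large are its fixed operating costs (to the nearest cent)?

$1,210,204.20

Unit CM = price − variable cost = $37.81 − $22.09 = $15.72.
Fixed costs = break-even units × CM = 76,985 × $15.72 = $1,210,204.20.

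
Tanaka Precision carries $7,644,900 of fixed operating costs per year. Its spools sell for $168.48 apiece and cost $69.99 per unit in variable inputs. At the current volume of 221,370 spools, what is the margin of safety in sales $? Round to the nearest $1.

$24,218,818

Unit CM = price − variable cost = $168.48 − $69.99 = $98.49. Break-even units = $7,644,900 ÷ $98.49 = 77,621.08; break-even revenue = 77,621.08 × $168.48 = $13,077,599.27.
Actual sales revenue = 221,370 × $168.48 = $37,296,417.60.
Margin of safety = $37,296,417.60 − $13,077,599.27 = $24,218,818.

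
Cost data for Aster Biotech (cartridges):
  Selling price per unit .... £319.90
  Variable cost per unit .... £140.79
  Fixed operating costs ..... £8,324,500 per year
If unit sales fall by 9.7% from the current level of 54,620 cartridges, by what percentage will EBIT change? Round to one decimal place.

At 54,620 units, contribution = 54,620 × £179.11 = £9,782,988.20.
Operating income = contribution − fixed costs = £9,782,988.20 − £8,324,500 = £1,458,488.20.
So DOL = total CM / EBIT = £9,782,988.20 / £1,458,488.20 = 6.7076.
Operating income changes by 6.7076 × -9.7% = -65.1%.

-65.1%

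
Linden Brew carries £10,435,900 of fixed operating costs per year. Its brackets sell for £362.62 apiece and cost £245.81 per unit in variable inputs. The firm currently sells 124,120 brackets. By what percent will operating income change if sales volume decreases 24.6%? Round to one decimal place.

-87.8%

At 124,120 units, contribution = 124,120 × £116.81 = £14,498,457.20.
Subtracting fixed costs: EBIT = £14,498,457.20 − £10,435,900 = £4,062,557.20.
So DOL = total CM / EBIT = £14,498,457.20 / £4,062,557.20 = 3.5688.
%ΔEBIT = DOL × %ΔSales = 3.5688 × -24.6% = -87.8%.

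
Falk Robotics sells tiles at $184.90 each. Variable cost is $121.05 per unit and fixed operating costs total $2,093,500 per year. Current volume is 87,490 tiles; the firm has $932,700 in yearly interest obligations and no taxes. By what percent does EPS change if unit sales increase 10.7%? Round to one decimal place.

+23.3%

Total contribution margin = 87,490 × $63.85 = $5,586,236.50.
Subtracting fixed costs: EBIT = $5,586,236.50 − $2,093,500 = $3,492,736.50.
After interest of $932,700.00, pre-tax earnings = $2,560,036.50.
Degree of combined leverage = contribution ÷ (EBIT − I) = $5,586,236.50 ÷ $2,560,036.50 = 2.1821.
EPS therefore changes by 2.1821 × (+10.7%) = +23.3%.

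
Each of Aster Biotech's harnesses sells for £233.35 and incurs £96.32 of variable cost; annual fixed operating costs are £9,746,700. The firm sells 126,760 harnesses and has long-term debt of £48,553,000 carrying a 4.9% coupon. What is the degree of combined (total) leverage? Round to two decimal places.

3.31

Contribution at this volume is 126,760 × £137.03 = £17,369,922.80.
EBIT = £17,369,922.80 − £9,746,700 = £7,623,222.80. Interest = £2,379,097.00, so EBIT − I = £5,244,125.80.
DCL = contribution ÷ (EBIT − I) = £17,369,922.80 ÷ £5,244,125.80 = 3.3123.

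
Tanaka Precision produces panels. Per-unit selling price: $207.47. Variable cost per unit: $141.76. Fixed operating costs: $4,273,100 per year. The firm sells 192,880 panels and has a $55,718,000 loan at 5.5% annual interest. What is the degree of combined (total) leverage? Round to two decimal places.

2.37

Total contribution margin = 192,880 × $65.71 = $12,674,144.80.
EBIT = $12,674,144.80 − $4,273,100 = $8,401,044.80. Interest = $3,064,490.00.
DOL = $12,674,144.80 ÷ $8,401,044.80 = 1.5086; DFL = $8,401,044.80 ÷ $5,336,554.80 = 1.5742.
Combined leverage = 1.5086 × 1.5742 = 2.3748.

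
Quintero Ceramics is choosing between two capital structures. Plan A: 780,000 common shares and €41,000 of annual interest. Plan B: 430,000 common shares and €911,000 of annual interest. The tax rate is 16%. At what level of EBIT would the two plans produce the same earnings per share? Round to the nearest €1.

€1,979,857

At indifference, (EBIT − 41,000)(1 − t)/780,000 = (EBIT − 911,000)(1 − t)/430,000.
Cancelling (1 − t) and cross-multiplying: 430,000·(EBIT − 41,000) = 780,000·(EBIT − 911,000).
Solving, EBIT = (911,000·780,000 − 41,000·430,000) / (780,000 − 430,000) = 692,950,000,000 / 350,000 = 1,979,857.14.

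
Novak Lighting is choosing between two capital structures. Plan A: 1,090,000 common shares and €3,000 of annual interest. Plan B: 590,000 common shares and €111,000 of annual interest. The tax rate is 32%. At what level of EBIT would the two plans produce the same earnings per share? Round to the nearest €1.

At indifference, (EBIT − 3,000)(1 − t)/1,090,000 = (EBIT − 111,000)(1 − t)/590,000.
Cancelling (1 − t) and cross-multiplying: 590,000·(EBIT − 3,000) = 1,090,000·(EBIT − 111,000).
EBIT × (1,090,000 − 590,000) = 111,000 × 1,090,000 − 3,000 × 590,000 = 119,220,000,000, so EBIT = 119,220,000,000 ÷ 500,000 = 238,440.00.

€238,440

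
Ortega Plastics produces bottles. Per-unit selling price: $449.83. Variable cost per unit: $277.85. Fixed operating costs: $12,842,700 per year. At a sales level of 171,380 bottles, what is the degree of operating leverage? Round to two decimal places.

1.77

At 171,380 units, contribution = 171,380 × $171.98 = $29,473,932.40.
Operating income = contribution − fixed costs = $29,473,932.40 − $12,842,700 = $16,631,232.40.
DOL = contribution ÷ EBIT = $29,473,932.40 ÷ $16,631,232.40 = 1.7722.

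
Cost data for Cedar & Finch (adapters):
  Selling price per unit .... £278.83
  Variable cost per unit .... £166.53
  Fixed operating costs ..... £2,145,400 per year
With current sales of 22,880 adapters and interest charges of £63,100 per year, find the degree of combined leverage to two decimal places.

7.12

At 22,880 units, contribution = 22,880 × £112.30 = £2,569,424.00.
EBIT = £2,569,424.00 − £2,145,400 = £424,024.00. Interest = £63,100.00, so EBIT − I = £360,924.00.
Degree of total leverage = total CM / (EBIT − interest) = £2,569,424.00 / £360,924.00 = 7.1190.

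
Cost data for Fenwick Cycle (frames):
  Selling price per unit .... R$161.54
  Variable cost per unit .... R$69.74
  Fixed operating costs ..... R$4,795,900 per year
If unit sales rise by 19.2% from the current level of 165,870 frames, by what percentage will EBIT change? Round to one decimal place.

At 165,870 units, contribution = 165,870 × R$91.80 = R$15,226,866.00.
Subtracting fixed costs: EBIT = R$15,226,866.00 − R$4,795,900 = R$10,430,966.00.
So DOL = total CM / EBIT = R$15,226,866.00 / R$10,430,966.00 = 1.4598.
%ΔEBIT = DOL × %ΔSales = 1.4598 × +19.2% = +28.0%.

+28.0%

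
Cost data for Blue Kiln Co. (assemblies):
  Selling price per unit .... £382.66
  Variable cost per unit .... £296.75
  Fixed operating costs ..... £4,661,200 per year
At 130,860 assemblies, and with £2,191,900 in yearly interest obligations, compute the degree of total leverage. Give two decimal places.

2.56

At 130,860 units, contribution = 130,860 × £85.91 = £11,242,182.60.
EBIT = £11,242,182.60 − £4,661,200 = £6,580,982.60. Interest = £2,191,900.00, so EBIT − I = £4,389,082.60.
Degree of total leverage = total CM / (EBIT − interest) = £11,242,182.60 / £4,389,082.60 = 2.5614.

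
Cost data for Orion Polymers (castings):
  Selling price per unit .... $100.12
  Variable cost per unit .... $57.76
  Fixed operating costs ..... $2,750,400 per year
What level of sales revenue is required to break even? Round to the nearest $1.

CM per unit = $100.12 − $57.76 = $42.36; CM ratio = $42.36 / $100.12 = 0.4231.
Break-even sales = FC ÷ CM ratio = $2,750,400 × $100.12 / $42.36 = $6,500,709.

$6,500,709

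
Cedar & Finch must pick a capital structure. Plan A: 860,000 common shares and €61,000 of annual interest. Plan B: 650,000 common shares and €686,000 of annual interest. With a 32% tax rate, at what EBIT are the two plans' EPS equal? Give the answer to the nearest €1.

At indifference, (EBIT − 61,000)(1 − t)/860,000 = (EBIT − 686,000)(1 − t)/650,000.
Cancelling (1 − t) and cross-multiplying: 650,000·(EBIT − 61,000) = 860,000·(EBIT − 686,000).
EBIT × (860,000 − 650,000) = 686,000 × 860,000 − 61,000 × 650,000 = 550,310,000,000, so EBIT = 550,310,000,000 ÷ 210,000 = 2,620,523.81.

€2,620,524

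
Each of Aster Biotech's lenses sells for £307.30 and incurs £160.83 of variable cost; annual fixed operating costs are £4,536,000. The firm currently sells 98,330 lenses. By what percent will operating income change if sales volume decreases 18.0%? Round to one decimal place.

-26.3%

At 98,330 units, contribution = 98,330 × £146.47 = £14,402,395.10.
Subtracting fixed costs: EBIT = £14,402,395.10 − £4,536,000 = £9,866,395.10.
So DOL = total CM / EBIT = £14,402,395.10 / £9,866,395.10 = 1.4597.
%ΔEBIT = DOL × %ΔSales = 1.4597 × -18.0% = -26.3%.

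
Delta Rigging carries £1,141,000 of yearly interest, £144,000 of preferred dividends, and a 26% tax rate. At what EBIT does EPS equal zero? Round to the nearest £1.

£1,335,595

Grossing the preferred dividend up to pre-tax terms: £144,000 / (1 − 0.26) = £194,594.59.
Financial break-even EBIT = interest + D_p ÷ (1 − t) = £1,141,000 + £194,594.59 = £1,335,594.59.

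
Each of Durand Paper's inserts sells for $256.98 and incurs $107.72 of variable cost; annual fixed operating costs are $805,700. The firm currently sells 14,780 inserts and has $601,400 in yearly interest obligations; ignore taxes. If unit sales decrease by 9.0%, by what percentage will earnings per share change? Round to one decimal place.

-24.9%

Contribution at this volume is 14,780 × $149.26 = $2,206,062.80.
EBIT = $2,206,062.80 − $805,700 = $1,400,362.80.
Interest = $601,400.00, so EBIT − I = $798,962.80.
Degree of combined leverage = contribution ÷ (EBIT − I) = $2,206,062.80 ÷ $798,962.80 = 2.7612.
%ΔEPS = DCL × %ΔSales = 2.7612 × -9.0% = -24.9%.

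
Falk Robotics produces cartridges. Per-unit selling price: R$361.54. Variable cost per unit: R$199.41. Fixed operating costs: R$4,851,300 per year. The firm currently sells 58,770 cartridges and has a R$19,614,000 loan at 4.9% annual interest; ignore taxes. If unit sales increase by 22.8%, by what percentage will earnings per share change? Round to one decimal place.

+58.5%

Contribution at this volume is 58,770 × R$162.13 = R$9,528,380.10.
EBIT = R$9,528,380.10 − R$4,851,300 = R$4,677,080.10.
Interest = R$961,086.00, so EBIT − I = R$3,715,994.10.
Degree of combined leverage = contribution ÷ (EBIT − I) = R$9,528,380.10 ÷ R$3,715,994.10 = 2.5642.
%ΔEPS = DCL × %ΔSales = 2.5642 × +22.8% = +58.5%.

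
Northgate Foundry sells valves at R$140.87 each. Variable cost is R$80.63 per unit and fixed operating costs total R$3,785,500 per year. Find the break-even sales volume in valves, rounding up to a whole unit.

Contribution margin per unit = R$140.87 − R$80.63 = R$60.24.
Break-even Q = R$3,785,500 / R$60.24 = 62,840.31 → 62,841 valves.

62,841 valves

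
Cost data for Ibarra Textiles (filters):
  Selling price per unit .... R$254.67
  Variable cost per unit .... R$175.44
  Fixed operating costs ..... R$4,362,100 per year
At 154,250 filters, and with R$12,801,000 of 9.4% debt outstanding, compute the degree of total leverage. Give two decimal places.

Total contribution margin = 154,250 × R$79.23 = R$12,221,227.50.
Operating income = contribution − fixed costs = R$12,221,227.50 − R$4,362,100 = R$7,859,127.50. Interest = R$1,203,294.00.
DOL = R$12,221,227.50 ÷ R$7,859,127.50 = 1.5550; DFL = R$7,859,127.50 ÷ R$6,655,833.50 = 1.1808.
DCL = DOL × DFL = 1.5550 × 1.1808 = 1.8361.

1.84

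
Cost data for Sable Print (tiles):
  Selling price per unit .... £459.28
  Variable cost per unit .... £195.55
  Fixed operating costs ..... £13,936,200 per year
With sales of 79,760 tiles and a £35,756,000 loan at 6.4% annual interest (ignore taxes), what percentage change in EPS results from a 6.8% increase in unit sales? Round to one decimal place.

Contribution at this volume is 79,760 × £263.73 = £21,035,104.80.
Subtracting fixed costs: EBIT = £21,035,104.80 − £13,936,200 = £7,098,904.80.
Interest = £2,288,384.00, so EBIT − I = £4,810,520.80.
DCL = total CM / (EBIT − I) = £21,035,104.80 / £4,810,520.80 = 4.3727.
EPS therefore changes by 4.3727 × (+6.8%) = +29.7%.

+29.7%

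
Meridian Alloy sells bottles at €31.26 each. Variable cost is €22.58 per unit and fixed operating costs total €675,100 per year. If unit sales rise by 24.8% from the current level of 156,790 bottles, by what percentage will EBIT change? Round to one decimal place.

At 156,790 units, contribution = 156,790 × €8.68 = €1,360,937.20.
Subtracting fixed costs: EBIT = €1,360,937.20 − €675,100 = €685,837.20.
Degree of operating leverage = €1,360,937.20 / €685,837.20 = 1.9843.
Operating income changes by 1.9843 × +24.8% = +49.2%.

+49.2%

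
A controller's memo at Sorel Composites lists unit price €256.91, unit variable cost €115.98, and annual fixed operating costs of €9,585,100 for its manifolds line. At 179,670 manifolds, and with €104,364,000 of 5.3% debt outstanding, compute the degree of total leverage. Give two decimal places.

2.48

Contribution at this volume is 179,670 × €140.93 = €25,320,893.10.
Subtracting fixed costs: EBIT = €25,320,893.10 − €9,585,100 = €15,735,793.10. Interest = €5,531,292.00.
DOL = €25,320,893.10 ÷ €15,735,793.10 = 1.6091; DFL = €15,735,793.10 ÷ €10,204,501.10 = 1.5420.
Combined leverage = 1.6091 × 1.5420 = 2.4812.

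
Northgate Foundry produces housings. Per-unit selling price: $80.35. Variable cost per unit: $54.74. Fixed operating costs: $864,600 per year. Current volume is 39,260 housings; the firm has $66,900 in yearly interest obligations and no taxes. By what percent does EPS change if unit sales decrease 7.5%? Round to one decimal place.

At 39,260 units, contribution = 39,260 × $25.61 = $1,005,448.60.
Subtracting fixed costs: EBIT = $1,005,448.60 − $864,600 = $140,848.60.
After interest of $66,900.00, pre-tax earnings = $73,948.60.
Degree of combined leverage = contribution ÷ (EBIT − I) = $1,005,448.60 ÷ $73,948.60 = 13.5966.
EPS therefore changes by 13.5966 × (-7.5%) = -102.0%.

-102.0%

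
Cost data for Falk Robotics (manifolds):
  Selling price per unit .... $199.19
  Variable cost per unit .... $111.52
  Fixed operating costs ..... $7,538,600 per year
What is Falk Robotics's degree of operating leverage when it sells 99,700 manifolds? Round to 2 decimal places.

Total contribution margin = 99,700 × $87.67 = $8,740,699.00.
Operating income = contribution − fixed costs = $8,740,699.00 − $7,538,600 = $1,202,099.00.
DOL = contribution ÷ EBIT = $8,740,699.00 ÷ $1,202,099.00 = 7.2712.

7.27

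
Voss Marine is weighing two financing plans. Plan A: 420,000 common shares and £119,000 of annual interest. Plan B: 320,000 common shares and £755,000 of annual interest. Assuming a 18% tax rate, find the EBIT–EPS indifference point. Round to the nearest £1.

£2,790,200

Set EPS_A = EPS_B: (EBIT − £119,000)(1 − 0.18) ÷ 420,000 = (EBIT − £755,000)(1 − 0.18) ÷ 320,000.
The (1 − t) factor cancels: (EBIT − 119,000) × 320,000 = (EBIT − 755,000) × 420,000.
Solving, EBIT = (755,000·420,000 − 119,000·320,000) / (420,000 − 320,000) = 279,020,000,000 / 100,000 = 2,790,200.00.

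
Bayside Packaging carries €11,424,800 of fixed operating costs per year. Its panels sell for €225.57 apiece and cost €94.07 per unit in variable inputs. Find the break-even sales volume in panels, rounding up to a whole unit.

Unit CM = price − variable cost = €225.57 − €94.07 = €131.50.
Break-even Q = €11,424,800 / €131.50 = 86,880.61 → 86,881 panels.

86,881 panels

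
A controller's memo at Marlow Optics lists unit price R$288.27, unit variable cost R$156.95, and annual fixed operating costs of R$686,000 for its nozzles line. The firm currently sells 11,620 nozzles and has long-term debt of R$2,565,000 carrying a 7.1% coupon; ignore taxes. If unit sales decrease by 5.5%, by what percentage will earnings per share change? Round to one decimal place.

At 11,620 units, contribution = 11,620 × R$131.32 = R$1,525,938.40.
Subtracting fixed costs: EBIT = R$1,525,938.40 − R$686,000 = R$839,938.40.
After interest of R$182,115.00, pre-tax earnings = R$657,823.40.
DCL = total CM / (EBIT − I) = R$1,525,938.40 / R$657,823.40 = 2.3197.
%ΔEPS = DCL × %ΔSales = 2.3197 × -5.5% = -12.8%.

-12.8%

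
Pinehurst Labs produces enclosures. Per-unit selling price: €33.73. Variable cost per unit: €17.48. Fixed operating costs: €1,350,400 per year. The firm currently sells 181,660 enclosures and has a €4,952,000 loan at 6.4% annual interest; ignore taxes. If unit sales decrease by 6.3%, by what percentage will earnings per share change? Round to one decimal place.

At 181,660 units, contribution = 181,660 × €16.25 = €2,951,975.00.
Subtracting fixed costs: EBIT = €2,951,975.00 − €1,350,400 = €1,601,575.00.
Interest = €316,928.00, so EBIT − I = €1,284,647.00.
DCL = total CM / (EBIT − I) = €2,951,975.00 / €1,284,647.00 = 2.2979.
EPS therefore changes by 2.2979 × (-6.3%) = -14.5%.

-14.5%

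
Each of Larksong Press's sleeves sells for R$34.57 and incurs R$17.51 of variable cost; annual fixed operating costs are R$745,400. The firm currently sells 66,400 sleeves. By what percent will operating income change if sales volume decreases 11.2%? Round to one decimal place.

Total contribution margin = 66,400 × R$17.06 = R$1,132,784.00.
Subtracting fixed costs: EBIT = R$1,132,784.00 − R$745,400 = R$387,384.00.
Degree of operating leverage = R$1,132,784.00 / R$387,384.00 = 2.9242.
Operating income changes by 2.9242 × -11.2% = -32.8%.

-32.8%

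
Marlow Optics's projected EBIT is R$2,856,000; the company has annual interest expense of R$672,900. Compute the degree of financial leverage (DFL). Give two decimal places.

1.31

Interest = R$672,900.00.
Degree of financial leverage = EBIT / (EBIT − interest) = R$2,856,000 / R$2,183,100.00 = 1.3082.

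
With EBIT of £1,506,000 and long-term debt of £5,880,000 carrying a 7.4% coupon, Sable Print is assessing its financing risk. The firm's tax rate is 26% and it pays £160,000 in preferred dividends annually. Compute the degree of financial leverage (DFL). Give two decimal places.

Annual interest charges come to £435,120.00.
Preferred dividends grossed up pre-tax: £160,000 / (1 − 0.26) = £216,216.22.
DFL = EBIT ÷ [EBIT − I − D_p/(1−t)] = £1,506,000 ÷ [£1,506,000 − £435,120.00 − £216,216.22] = £1,506,000 ÷ £854,663.78 = 1.7621.

1.76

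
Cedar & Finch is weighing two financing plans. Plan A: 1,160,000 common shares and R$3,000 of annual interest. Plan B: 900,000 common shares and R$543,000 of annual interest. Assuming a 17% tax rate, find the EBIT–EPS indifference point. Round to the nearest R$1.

R$2,412,231

At indifference, (EBIT − 3,000)(1 − t)/1,160,000 = (EBIT − 543,000)(1 − t)/900,000.
The (1 − t) factor cancels: (EBIT − 3,000) × 900,000 = (EBIT − 543,000) × 1,160,000.
EBIT × (1,160,000 − 900,000) = 543,000 × 1,160,000 − 3,000 × 900,000 = 627,180,000,000, so EBIT = 627,180,000,000 ÷ 260,000 = 2,412,230.77.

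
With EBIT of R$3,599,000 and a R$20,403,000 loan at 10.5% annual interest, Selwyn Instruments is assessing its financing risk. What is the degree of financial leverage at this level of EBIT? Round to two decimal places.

2.47

Interest = R$2,142,315.00.
DFL = EBIT ÷ (EBIT − I) = R$3,599,000 ÷ (R$3,599,000 − R$2,142,315.00) = R$3,599,000 ÷ R$1,456,685.00 = 2.4707.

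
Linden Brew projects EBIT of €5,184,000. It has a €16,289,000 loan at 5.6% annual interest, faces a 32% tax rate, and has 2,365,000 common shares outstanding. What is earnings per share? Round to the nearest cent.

€1.23

Interest = €912,184.00, so EBT = €5,184,000 − €912,184.00 = €4,271,816.00.
Net income = €4,271,816.00 × (1 − 0.32) = €2,904,834.88.
EPS = €2,904,834.88 ÷ 2,365,000 = €1.23.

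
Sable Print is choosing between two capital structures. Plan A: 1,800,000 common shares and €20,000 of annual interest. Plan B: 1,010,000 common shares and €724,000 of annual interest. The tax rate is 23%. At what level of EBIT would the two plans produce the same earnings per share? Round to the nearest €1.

€1,624,051

At indifference, (EBIT − 20,000)(1 − t)/1,800,000 = (EBIT − 724,000)(1 − t)/1,010,000.
The (1 − t) factor cancels: (EBIT − 20,000) × 1,010,000 = (EBIT − 724,000) × 1,800,000.
Solving, EBIT = (724,000·1,800,000 − 20,000·1,010,000) / (1,800,000 − 1,010,000) = 1,283,000,000,000 / 790,000 = 1,624,050.63.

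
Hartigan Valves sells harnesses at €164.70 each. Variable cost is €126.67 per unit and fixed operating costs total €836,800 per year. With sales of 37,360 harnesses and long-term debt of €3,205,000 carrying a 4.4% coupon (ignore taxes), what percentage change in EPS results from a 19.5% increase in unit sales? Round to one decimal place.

+62.5%

Total contribution margin = 37,360 × €38.03 = €1,420,800.80.
Subtracting fixed costs: EBIT = €1,420,800.80 − €836,800 = €584,000.80.
After interest of €141,020.00, pre-tax earnings = €442,980.80.
Degree of combined leverage = contribution ÷ (EBIT − I) = €1,420,800.80 ÷ €442,980.80 = 3.2074.
%ΔEPS = DCL × %ΔSales = 3.2074 × +19.5% = +62.5%.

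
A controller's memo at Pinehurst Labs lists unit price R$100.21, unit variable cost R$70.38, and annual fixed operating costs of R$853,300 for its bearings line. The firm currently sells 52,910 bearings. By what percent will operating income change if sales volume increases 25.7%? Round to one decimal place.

Contribution at this volume is 52,910 × R$29.83 = R$1,578,305.30.
Subtracting fixed costs: EBIT = R$1,578,305.30 − R$853,300 = R$725,005.30.
DOL = contribution ÷ EBIT = R$1,578,305.30 ÷ R$725,005.30 = 2.1770.
So EBIT moves 2.1770 × (+25.7%) = +55.9%.

+55.9%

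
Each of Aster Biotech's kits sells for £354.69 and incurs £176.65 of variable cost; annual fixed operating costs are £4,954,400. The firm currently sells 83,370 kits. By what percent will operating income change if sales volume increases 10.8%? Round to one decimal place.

At 83,370 units, contribution = 83,370 × £178.04 = £14,843,194.80.
EBIT = £14,843,194.80 − £4,954,400 = £9,888,794.80.
DOL = contribution ÷ EBIT = £14,843,194.80 ÷ £9,888,794.80 = 1.5010.
Operating income changes by 1.5010 × +10.8% = +16.2%.

+16.2%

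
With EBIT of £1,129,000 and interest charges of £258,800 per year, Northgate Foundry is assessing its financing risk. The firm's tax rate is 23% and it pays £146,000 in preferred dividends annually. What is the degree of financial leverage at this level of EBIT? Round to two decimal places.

1.66

Annual interest charges come to £258,800.00.
Pre-tax preferred-dividend burden = £146,000 ÷ (1 − 0.23) = £189,610.39.
DFL = EBIT ÷ [EBIT − I − D_p/(1−t)] = £1,129,000 ÷ [£1,129,000 − £258,800.00 − £189,610.39] = £1,129,000 ÷ £680,589.61 = 1.6589.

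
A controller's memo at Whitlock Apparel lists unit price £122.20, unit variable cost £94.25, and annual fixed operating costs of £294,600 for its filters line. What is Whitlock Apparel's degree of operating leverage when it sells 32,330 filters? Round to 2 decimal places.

1.48

Contribution at this volume is 32,330 × £27.95 = £903,623.50.
Operating income = contribution − fixed costs = £903,623.50 − £294,600 = £609,023.50.
DOL = contribution ÷ EBIT = £903,623.50 ÷ £609,023.50 = 1.4837.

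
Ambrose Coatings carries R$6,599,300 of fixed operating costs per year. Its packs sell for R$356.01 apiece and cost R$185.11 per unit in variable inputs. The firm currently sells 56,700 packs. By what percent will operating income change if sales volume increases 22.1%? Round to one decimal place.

+69.3%

Total contribution margin = 56,700 × R$170.90 = R$9,690,030.00.
Subtracting fixed costs: EBIT = R$9,690,030.00 − R$6,599,300 = R$3,090,730.00.
So DOL = total CM / EBIT = R$9,690,030.00 / R$3,090,730.00 = 3.1352.
Operating income changes by 3.1352 × +22.1% = +69.3%.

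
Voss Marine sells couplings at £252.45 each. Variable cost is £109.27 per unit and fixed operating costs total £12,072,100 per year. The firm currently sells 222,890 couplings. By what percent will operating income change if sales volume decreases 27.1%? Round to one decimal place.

-43.6%

At 222,890 units, contribution = 222,890 × £143.18 = £31,913,390.20.
EBIT = £31,913,390.20 − £12,072,100 = £19,841,290.20.
Degree of operating leverage = £31,913,390.20 / £19,841,290.20 = 1.6084.
So EBIT moves 1.6084 × (-27.1%) = -43.6%.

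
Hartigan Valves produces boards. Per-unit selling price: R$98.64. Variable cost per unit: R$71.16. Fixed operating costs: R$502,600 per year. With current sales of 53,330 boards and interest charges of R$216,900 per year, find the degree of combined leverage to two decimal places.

Contribution at this volume is 53,330 × R$27.48 = R$1,465,508.40.
Subtracting fixed costs: EBIT = R$1,465,508.40 − R$502,600 = R$962,908.40. Interest = R$216,900.00, so EBIT − I = R$746,008.40.
DCL = contribution ÷ (EBIT − I) = R$1,465,508.40 ÷ R$746,008.40 = 1.9645.

1.96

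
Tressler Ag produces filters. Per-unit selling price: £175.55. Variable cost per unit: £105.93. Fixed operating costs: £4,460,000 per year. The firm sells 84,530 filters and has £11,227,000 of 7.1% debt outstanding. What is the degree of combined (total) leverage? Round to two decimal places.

9.37

Total contribution margin = 84,530 × £69.62 = £5,884,978.60.
Operating income = contribution − fixed costs = £5,884,978.60 − £4,460,000 = £1,424,978.60. Interest = £797,117.00, so EBIT − I = £627,861.60.
DCL = contribution ÷ (EBIT − I) = £5,884,978.60 ÷ £627,861.60 = 9.3731.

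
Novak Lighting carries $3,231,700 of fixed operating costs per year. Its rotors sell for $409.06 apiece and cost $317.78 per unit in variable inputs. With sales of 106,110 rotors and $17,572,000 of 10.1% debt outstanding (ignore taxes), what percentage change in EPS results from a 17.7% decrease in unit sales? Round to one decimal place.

Total contribution margin = 106,110 × $91.28 = $9,685,720.80.
EBIT = $9,685,720.80 − $3,231,700 = $6,454,020.80.
Interest = $1,774,772.00, so EBIT − I = $4,679,248.80.
DCL = total CM / (EBIT − I) = $9,685,720.80 / $4,679,248.80 = 2.0699.
%ΔEPS = DCL × %ΔSales = 2.0699 × -17.7% = -36.6%.

-36.6%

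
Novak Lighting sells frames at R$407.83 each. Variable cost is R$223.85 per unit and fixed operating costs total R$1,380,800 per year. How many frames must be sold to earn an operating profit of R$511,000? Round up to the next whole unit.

Each unit contributes R$407.83 − R$223.85 = R$183.98.
Need Q such that Q × R$183.98 − R$1,380,800 = R$511,000, i.e. Q = R$1,891,800 / R$183.98 = 10,282.64 → 10,283.

10,283 frames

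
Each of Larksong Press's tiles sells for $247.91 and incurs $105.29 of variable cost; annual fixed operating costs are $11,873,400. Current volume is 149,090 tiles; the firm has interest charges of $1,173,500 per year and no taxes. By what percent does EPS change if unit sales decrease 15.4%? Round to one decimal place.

-39.9%

Total contribution margin = 149,090 × $142.62 = $21,263,215.80.
Operating income = contribution − fixed costs = $21,263,215.80 − $11,873,400 = $9,389,815.80.
Interest = $1,173,500.00, so EBIT − I = $8,216,315.80.
Degree of combined leverage = contribution ÷ (EBIT − I) = $21,263,215.80 ÷ $8,216,315.80 = 2.5879.
EPS therefore changes by 2.5879 × (-15.4%) = -39.9%.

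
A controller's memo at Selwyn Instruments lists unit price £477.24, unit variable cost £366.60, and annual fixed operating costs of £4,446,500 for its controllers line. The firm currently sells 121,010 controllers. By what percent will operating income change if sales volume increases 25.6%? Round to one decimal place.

Contribution at this volume is 121,010 × £110.64 = £13,388,546.40.
EBIT = £13,388,546.40 − £4,446,500 = £8,942,046.40.
Degree of operating leverage = £13,388,546.40 / £8,942,046.40 = 1.4973.
%ΔEBIT = DOL × %ΔSales = 1.4973 × +25.6% = +38.3%.

+38.3%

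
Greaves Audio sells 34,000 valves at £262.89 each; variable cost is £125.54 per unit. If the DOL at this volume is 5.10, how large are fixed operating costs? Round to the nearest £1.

Total contribution margin = 34,000 × £137.35 = £4,669,900.00.
Since DOL = CM ÷ EBIT, EBIT = £4,669,900.00 ÷ 5.10 = £915,666.67.
And FC = contribution − EBIT = £4,669,900.00 − £915,666.67 = £3,754,233.

£3,754,233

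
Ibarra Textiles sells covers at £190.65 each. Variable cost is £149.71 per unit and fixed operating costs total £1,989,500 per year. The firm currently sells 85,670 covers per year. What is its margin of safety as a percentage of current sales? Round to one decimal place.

43.3%

Contribution margin per unit = £190.65 − £149.71 = £40.94. Break-even units = £1,989,500 ÷ £40.94 = 48,595.51; break-even revenue = 48,595.51 × £190.65 = £9,264,733.15.
Current sales = 85,670 × £190.65 = £16,332,985.50.
Margin of safety = (£16,332,985.50 − £9,264,733.15) ÷ £16,332,985.50 = 43.3%.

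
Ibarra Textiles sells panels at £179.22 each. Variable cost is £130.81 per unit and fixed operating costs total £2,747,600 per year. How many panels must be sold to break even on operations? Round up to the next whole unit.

56,757 panels

Each unit contributes £179.22 − £130.81 = £48.41.
Break-even volume = fixed costs ÷ CM per unit = £2,747,600 ÷ £48.41 = 56,756.87, so 56,757 panels.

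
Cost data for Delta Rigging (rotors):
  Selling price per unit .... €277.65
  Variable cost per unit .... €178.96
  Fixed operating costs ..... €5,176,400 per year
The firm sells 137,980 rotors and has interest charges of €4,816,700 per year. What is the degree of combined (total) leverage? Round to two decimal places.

3.76

Contribution at this volume is 137,980 × €98.69 = €13,617,246.20.
EBIT = €13,617,246.20 − €5,176,400 = €8,440,846.20. Interest = €4,816,700.00.
DOL = €13,617,246.20 ÷ €8,440,846.20 = 1.6133; DFL = €8,440,846.20 ÷ €3,624,146.20 = 2.3291.
DCL = DOL × DFL = 1.6133 × 2.3291 = 3.7575.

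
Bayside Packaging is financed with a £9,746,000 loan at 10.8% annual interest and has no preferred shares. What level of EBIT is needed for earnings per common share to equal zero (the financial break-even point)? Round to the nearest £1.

£1,052,568

Annual interest = 10.8% × £9,746,000 = £1,052,568.00.
Without preferred stock the financial break-even is simply EBIT = interest = £1,052,568.00.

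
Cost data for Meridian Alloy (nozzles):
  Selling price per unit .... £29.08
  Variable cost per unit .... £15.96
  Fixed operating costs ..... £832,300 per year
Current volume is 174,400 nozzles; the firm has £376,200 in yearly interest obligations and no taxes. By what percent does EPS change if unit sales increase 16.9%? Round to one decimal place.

Contribution at this volume is 174,400 × £13.12 = £2,288,128.00.
Operating income = contribution − fixed costs = £2,288,128.00 − £832,300 = £1,455,828.00.
Interest = £376,200.00, so EBIT − I = £1,079,628.00.
Degree of combined leverage = contribution ÷ (EBIT − I) = £2,288,128.00 ÷ £1,079,628.00 = 2.1194.
EPS therefore changes by 2.1194 × (+16.9%) = +35.8%.

+35.8%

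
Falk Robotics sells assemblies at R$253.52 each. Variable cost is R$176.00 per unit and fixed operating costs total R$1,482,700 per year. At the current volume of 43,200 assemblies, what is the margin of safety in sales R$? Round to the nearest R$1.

Contribution margin per unit = R$253.52 − R$176.00 = R$77.52. Break-even units = R$1,482,700 ÷ R$77.52 = 19,126.68; break-even revenue = 19,126.68 × R$253.52 = R$4,848,995.15.
Actual sales revenue = 43,200 × R$253.52 = R$10,952,064.00.
Margin of safety = R$10,952,064.00 − R$4,848,995.15 = R$6,103,069.

R$6,103,069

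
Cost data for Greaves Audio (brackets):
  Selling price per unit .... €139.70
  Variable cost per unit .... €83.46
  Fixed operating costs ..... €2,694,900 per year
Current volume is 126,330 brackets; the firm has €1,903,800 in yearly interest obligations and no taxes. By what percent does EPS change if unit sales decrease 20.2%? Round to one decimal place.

At 126,330 units, contribution = 126,330 × €56.24 = €7,104,799.20.
Subtracting fixed costs: EBIT = €7,104,799.20 − €2,694,900 = €4,409,899.20.
Interest = €1,903,800.00, so EBIT − I = €2,506,099.20.
Degree of combined leverage = contribution ÷ (EBIT − I) = €7,104,799.20 ÷ €2,506,099.20 = 2.8350.
%ΔEPS = DCL × %ΔSales = 2.8350 × -20.2% = -57.3%.

-57.3%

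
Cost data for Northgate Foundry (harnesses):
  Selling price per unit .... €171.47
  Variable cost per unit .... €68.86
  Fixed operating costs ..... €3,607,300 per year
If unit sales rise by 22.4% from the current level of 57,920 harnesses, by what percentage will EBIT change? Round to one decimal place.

Total contribution margin = 57,920 × €102.61 = €5,943,171.20.
Operating income = contribution − fixed costs = €5,943,171.20 − €3,607,300 = €2,335,871.20.
Degree of operating leverage = €5,943,171.20 / €2,335,871.20 = 2.5443.
%ΔEBIT = DOL × %ΔSales = 2.5443 × +22.4% = +57.0%.

+57.0%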